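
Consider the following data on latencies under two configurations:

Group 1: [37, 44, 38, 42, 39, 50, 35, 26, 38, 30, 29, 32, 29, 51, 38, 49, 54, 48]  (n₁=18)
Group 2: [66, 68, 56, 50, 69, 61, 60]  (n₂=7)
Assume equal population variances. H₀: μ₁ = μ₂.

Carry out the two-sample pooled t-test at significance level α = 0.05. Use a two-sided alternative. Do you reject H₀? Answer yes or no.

reject H₀: yes

x̄₁=39.389, s₁=8.486, n₁=18
x̄₂=61.429, s₂=6.876, n₂=7
s_p² = [17·8.486² + 6·6.876²]/23 = 65.5649
SE = √(s_p²·(1/18+1/7)) = 3.6068
t = (39.389−61.429)/3.6068 = -6.1106
df = 23
p-value (two-sided) = 0.00000
At α=0.05: p < α → reject H₀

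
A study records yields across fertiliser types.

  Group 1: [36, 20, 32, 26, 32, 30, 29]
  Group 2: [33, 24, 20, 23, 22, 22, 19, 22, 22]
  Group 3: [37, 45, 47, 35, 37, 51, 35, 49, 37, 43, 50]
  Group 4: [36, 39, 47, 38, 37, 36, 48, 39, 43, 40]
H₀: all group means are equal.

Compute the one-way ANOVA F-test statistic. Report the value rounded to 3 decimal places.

Group means [29.29, 23.00, 42.36, 40.30], grand mean 34.622
SSB = Σnᵢ(x̄ᵢ−x̄)² = 2396.629; SSW = ΣΣ(x−x̄ᵢ)² = 856.074
MSB = 2396.629/3 = 798.8762; MSW = 856.074/33 = 25.9416
F = MSB/MSW = 30.7951
df = (3, 33)

test statistic = 30.795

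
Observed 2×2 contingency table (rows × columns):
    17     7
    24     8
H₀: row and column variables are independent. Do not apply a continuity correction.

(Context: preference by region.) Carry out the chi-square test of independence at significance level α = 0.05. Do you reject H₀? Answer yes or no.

reject H₀: no

Row totals [24, 32], col totals [41, 15], n=56
χ² = (17−17.57)²/17.57 + (7−6.43)²/6.43 + (24−23.43)²/23.43 + (8−8.57)²/8.57 = 0.1214
df = 1
p-value (upper-tail) = 0.72751
At α=0.05: p ≥ α → fail to reject H₀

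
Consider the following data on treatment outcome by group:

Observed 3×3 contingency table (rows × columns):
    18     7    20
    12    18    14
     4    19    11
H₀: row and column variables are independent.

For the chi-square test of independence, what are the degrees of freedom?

degrees of freedom = 4

df = (r−1)(c−1) = (3−1)·(3−1) = 4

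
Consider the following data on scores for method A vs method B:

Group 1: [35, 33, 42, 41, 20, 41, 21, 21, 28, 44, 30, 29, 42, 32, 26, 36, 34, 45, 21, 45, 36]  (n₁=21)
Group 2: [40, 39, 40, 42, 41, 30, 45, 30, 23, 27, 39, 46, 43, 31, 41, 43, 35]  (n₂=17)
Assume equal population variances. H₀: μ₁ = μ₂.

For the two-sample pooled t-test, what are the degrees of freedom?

df = n₁ + n₂ − 2 = 21 + 17 − 2 = 36

degrees of freedom = 36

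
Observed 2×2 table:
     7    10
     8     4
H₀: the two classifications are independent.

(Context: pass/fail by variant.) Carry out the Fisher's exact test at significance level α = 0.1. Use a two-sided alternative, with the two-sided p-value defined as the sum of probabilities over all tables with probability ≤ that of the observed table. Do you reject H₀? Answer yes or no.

reject H₀: no

Margins: r₁=17, r₂=12, c₁=15, c₂=14, n=29
p_obs = C(17,7)·C(12,8)/C(29,15); sum pmf over tables with pmf ≤ p_obs
p-value (two-sided) = 0.26354
At α=0.1: p ≥ α → fail to reject H₀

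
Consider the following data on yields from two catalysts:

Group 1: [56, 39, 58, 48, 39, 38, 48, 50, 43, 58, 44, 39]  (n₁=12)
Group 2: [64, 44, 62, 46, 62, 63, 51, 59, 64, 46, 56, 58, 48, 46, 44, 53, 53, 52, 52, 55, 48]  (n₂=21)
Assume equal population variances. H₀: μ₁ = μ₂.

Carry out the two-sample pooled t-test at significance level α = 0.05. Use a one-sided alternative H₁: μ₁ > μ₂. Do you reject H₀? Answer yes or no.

reject H₀: no

x̄₁=46.667, s₁=7.572, n₁=12
x̄₂=53.619, s₂=6.837, n₂=21
s_p² = [11·7.572² + 20·6.837²]/31 = 50.5038
SE = √(s_p²·(1/12+1/21)) = 2.5717
t = (46.667−53.619)/2.5717 = -2.7034
df = 31
p-value (one-sided, H₁ greater) = 0.99448
At α=0.05: p ≥ α → fail to reject H₀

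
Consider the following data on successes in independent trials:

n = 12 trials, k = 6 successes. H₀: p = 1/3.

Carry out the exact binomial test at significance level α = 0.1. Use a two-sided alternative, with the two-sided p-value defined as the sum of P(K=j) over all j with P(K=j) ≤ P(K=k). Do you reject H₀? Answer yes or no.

Exact binomial: n=12, k=6, p₀=1/3=0.3333
P(X=j) = C(n,j)·p₀^j·(1−p₀)^(n−j); p = Σ P(X=j) over j with P(X=j) ≤ P(X=6)
p-value (two-sided) = 0.23167
At α=0.1: p ≥ α → fail to reject H₀

reject H₀: no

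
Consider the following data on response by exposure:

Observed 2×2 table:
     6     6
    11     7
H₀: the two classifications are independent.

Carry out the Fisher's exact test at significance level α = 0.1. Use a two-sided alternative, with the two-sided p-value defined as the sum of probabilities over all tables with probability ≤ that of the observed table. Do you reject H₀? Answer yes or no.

reject H₀: no

Margins: r₁=12, r₂=18, c₁=17, c₂=13, n=30
p_obs = C(12,6)·C(18,11)/C(30,17); sum pmf over tables with pmf ≤ p_obs
p-value (two-sided) = 0.71062
At α=0.1: p ≥ α → fail to reject H₀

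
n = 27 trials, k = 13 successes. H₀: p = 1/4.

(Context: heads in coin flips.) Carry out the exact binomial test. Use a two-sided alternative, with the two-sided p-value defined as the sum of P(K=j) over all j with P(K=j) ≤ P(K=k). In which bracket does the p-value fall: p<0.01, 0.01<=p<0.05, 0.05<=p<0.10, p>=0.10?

Exact binomial: n=27, k=13, p₀=1/4=0.2500
P(X=j) = C(n,j)·p₀^j·(1−p₀)^(n−j); p = Σ P(X=j) over j with P(X=j) ≤ P(X=13)
p-value (two-sided) = 0.01201
→ bracket: 0.01<=p<0.05

p-value bracket: 0.01<=p<0.05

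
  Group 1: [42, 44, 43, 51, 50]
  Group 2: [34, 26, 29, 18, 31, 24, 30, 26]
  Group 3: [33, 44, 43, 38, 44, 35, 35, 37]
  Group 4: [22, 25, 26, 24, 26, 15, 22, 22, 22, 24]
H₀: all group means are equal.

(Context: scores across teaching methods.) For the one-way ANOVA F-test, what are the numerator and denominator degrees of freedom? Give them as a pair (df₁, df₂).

k = 4 groups, N = 31 total
df = (k−1, N−k) = (4−1, 31−4) = (3, 27)

degrees of freedom = [3, 27]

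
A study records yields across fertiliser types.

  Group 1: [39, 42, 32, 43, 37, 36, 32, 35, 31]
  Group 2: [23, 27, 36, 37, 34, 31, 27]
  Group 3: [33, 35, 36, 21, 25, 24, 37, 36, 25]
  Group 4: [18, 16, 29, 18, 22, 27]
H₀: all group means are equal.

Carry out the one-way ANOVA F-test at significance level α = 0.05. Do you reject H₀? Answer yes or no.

reject H₀: yes

Group means [36.33, 30.71, 30.22, 21.67], grand mean 30.452
SSB = Σnᵢ(x̄ᵢ−x̄)² = 775.360; SSW = ΣΣ(x−x̄ᵢ)² = 780.317
MSB = 775.360/3 = 258.4533; MSW = 780.317/27 = 28.9006
F = MSB/MSW = 8.9428
df = (3, 27)
p-value (upper-tail) = 0.00028
At α=0.05: p < α → reject H₀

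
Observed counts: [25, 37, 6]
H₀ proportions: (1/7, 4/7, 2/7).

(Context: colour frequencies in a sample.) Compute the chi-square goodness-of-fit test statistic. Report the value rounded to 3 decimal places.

test statistic = 33.423

n = 68; E_i = n·p_i = [9.71, 38.86, 19.43]
χ² = (25−9.71)²/9.71 + (37−38.86)²/38.86 + (6−19.43)²/19.43 = 33.4228
df = 2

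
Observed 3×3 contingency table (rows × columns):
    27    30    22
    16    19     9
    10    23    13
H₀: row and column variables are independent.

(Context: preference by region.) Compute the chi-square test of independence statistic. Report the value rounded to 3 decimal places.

test statistic = 3.614

Row totals [79, 44, 46], col totals [53, 72, 44], n=169
χ² = (27−24.78)²/24.78 + (30−33.66)²/33.66 + (22−20.57)²/20.57 + (16−13.80)²/13.80 + (19−18.75)²/18.75 + (9−11.46)²/11.46 + (10−14.43)²/14.43 + (23−19.60)²/19.60 + (13−11.98)²/11.98 = 3.6139
df = 4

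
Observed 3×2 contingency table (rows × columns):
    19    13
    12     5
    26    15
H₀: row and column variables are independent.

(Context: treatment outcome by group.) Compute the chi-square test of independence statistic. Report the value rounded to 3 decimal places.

test statistic = 0.601

Row totals [32, 17, 41], col totals [57, 33], n=90
χ² = (19−20.27)²/20.27 + (13−11.73)²/11.73 + (12−10.77)²/10.77 + (5−6.23)²/6.23 + (26−25.97)²/25.97 + (15−15.03)²/15.03 = 0.6013
df = 2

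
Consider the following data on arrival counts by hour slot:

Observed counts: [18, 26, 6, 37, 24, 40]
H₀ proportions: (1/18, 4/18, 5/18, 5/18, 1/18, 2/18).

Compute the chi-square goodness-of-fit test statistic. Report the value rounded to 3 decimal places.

n = 151; E_i = n·p_i = [8.39, 33.56, 41.94, 41.94, 8.39, 16.78]
χ² = (18−8.39)²/8.39 + (26−33.56)²/33.56 + (6−41.94)²/41.94 + (37−41.94)²/41.94 + (24−8.39)²/8.39 + (40−16.78)²/16.78 = 105.2914
df = 5

test statistic = 105.291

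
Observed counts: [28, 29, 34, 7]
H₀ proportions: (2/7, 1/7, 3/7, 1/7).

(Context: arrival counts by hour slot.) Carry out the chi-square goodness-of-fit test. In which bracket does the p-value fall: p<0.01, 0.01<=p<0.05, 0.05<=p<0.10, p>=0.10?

p-value bracket: p<0.01

n = 98; E_i = n·p_i = [28.00, 14.00, 42.00, 14.00]
χ² = (28−28.00)²/28.00 + (29−14.00)²/14.00 + (34−42.00)²/42.00 + (7−14.00)²/14.00 = 21.0952
df = 3
p-value (upper-tail) = 0.00010
→ bracket: p<0.01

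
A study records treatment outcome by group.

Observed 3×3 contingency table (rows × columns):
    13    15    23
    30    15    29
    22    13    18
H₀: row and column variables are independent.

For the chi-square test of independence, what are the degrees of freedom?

df = (r−1)(c−1) = (3−1)·(3−1) = 4

degrees of freedom = 4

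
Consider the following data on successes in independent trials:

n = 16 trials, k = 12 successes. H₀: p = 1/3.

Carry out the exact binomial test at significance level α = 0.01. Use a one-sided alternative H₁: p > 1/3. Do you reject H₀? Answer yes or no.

reject H₀: yes

Exact binomial: n=16, k=12, p₀=1/3=0.3333
P(X≥12) from Σ C(n,i)·p₀^i·(1−p₀)^(n−i)
p-value (one-sided, H₁ greater) = 0.00079
At α=0.01: p < α → reject H₀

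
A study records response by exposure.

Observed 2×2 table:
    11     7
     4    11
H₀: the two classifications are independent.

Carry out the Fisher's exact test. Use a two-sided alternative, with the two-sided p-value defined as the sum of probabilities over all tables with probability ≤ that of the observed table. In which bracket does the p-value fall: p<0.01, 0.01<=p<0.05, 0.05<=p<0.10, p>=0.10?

Margins: r₁=18, r₂=15, c₁=15, c₂=18, n=33
p_obs = C(18,11)·C(15,4)/C(33,15); sum pmf over tables with pmf ≤ p_obs
p-value (two-sided) = 0.08015
→ bracket: 0.05<=p<0.10

p-value bracket: 0.05<=p<0.10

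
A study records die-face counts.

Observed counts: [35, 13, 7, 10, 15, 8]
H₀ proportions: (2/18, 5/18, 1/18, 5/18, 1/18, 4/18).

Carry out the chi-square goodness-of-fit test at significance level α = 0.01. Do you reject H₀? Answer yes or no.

n = 88; E_i = n·p_i = [9.78, 24.44, 4.89, 24.44, 4.89, 19.56]
χ² = (35−9.78)²/9.78 + (13−24.44)²/24.44 + (7−4.89)²/4.89 + (10−24.44)²/24.44 + (15−4.89)²/4.89 + (8−19.56)²/19.56 = 107.6068
df = 5
p-value (upper-tail) = 0.00000
At α=0.01: p < α → reject H₀

reject H₀: yes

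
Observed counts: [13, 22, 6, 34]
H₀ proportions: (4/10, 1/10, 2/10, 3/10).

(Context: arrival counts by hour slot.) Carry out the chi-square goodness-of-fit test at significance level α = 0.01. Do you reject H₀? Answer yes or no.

reject H₀: yes

n = 75; E_i = n·p_i = [30.00, 7.50, 15.00, 22.50]
χ² = (13−30.00)²/30.00 + (22−7.50)²/7.50 + (6−15.00)²/15.00 + (34−22.50)²/22.50 = 48.9444
df = 3
p-value (upper-tail) = 0.00000
At α=0.01: p < α → reject H₀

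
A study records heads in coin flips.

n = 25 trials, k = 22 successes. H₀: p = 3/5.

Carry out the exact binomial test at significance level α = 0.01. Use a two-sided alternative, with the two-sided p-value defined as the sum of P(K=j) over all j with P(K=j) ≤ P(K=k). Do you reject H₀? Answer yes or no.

Exact binomial: n=25, k=22, p₀=3/5=0.6000
P(X=j) = C(n,j)·p₀^j·(1−p₀)^(n−j); p = Σ P(X=j) over j with P(X=j) ≤ P(X=22)
p-value (two-sided) = 0.00357
At α=0.01: p < α → reject H₀

reject H₀: yes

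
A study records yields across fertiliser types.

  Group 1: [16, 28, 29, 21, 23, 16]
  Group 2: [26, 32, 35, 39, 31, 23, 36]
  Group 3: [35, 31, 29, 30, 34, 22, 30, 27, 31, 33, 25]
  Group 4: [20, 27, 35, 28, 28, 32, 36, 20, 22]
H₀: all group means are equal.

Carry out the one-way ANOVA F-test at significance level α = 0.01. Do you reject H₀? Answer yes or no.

Group means [22.17, 31.71, 29.73, 27.56], grand mean 28.182
SSB = Σnᵢ(x̄ᵢ−x̄)² = 334.243; SSW = ΣΣ(x−x̄ᵢ)² = 792.666
MSB = 334.243/3 = 111.4144; MSW = 792.666/29 = 27.3333
F = MSB/MSW = 4.0761
df = (3, 29)
p-value (upper-tail) = 0.01566
At α=0.01: p ≥ α → fail to reject H₀

reject H₀: no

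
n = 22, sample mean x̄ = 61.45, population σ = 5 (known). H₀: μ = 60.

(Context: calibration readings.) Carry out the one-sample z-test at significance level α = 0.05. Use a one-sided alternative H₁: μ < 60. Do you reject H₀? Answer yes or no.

SE = σ/√n = 5/√22 = 1.0660
z = (x̄−μ₀)/SE = (61.45−60)/1.0660 = 1.3602
p-value (one-sided, H₁ less) = 0.91312
At α=0.05: p ≥ α → fail to reject H₀

reject H₀: no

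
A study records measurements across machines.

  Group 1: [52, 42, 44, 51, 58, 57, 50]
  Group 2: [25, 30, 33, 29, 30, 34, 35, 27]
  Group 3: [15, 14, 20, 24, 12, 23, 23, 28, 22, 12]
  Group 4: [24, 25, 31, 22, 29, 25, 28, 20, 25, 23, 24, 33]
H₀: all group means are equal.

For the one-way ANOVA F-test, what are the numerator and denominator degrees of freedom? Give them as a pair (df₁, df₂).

k = 4 groups, N = 37 total
df = (k−1, N−k) = (4−1, 37−4) = (3, 33)

degrees of freedom = [3, 33]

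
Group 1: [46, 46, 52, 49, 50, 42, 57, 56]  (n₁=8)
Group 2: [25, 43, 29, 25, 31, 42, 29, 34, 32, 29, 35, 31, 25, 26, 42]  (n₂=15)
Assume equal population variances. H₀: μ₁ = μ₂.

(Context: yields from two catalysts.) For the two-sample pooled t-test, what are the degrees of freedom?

df = n₁ + n₂ − 2 = 8 + 15 − 2 = 21

degrees of freedom = 21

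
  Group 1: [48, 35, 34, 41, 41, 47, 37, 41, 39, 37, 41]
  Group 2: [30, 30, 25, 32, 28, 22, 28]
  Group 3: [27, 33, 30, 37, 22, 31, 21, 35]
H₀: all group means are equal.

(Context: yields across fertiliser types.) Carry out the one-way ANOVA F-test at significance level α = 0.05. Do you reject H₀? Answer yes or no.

reject H₀: yes

Group means [40.09, 27.86, 29.50], grand mean 33.538
SSB = Σnᵢ(x̄ᵢ−x̄)² = 828.695; SSW = ΣΣ(x−x̄ᵢ)² = 501.766
MSB = 828.695/2 = 414.3477; MSW = 501.766/23 = 21.8159
F = MSB/MSW = 18.9929
df = (2, 23)
p-value (upper-tail) = 0.00001
At α=0.05: p < α → reject H₀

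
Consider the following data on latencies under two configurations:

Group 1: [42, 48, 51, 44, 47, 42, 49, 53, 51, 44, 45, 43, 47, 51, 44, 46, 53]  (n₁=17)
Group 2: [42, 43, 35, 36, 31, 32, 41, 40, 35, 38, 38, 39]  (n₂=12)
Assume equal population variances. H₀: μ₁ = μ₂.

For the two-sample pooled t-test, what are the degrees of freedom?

degrees of freedom = 27

df = n₁ + n₂ − 2 = 17 + 12 − 2 = 27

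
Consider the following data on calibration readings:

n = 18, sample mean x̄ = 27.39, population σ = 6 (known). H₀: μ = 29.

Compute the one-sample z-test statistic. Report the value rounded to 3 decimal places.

test statistic = -1.138

SE = σ/√n = 6/√18 = 1.4142
z = (x̄−μ₀)/SE = (27.39−29)/1.4142 = -1.1384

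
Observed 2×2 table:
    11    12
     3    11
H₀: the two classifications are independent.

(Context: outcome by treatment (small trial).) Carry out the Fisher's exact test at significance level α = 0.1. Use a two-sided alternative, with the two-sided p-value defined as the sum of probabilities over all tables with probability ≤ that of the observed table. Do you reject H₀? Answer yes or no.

reject H₀: no

Margins: r₁=23, r₂=14, c₁=14, c₂=23, n=37
p_obs = C(23,11)·C(14,3)/C(37,14); sum pmf over tables with pmf ≤ p_obs
p-value (two-sided) = 0.16572
At α=0.1: p ≥ α → fail to reject H₀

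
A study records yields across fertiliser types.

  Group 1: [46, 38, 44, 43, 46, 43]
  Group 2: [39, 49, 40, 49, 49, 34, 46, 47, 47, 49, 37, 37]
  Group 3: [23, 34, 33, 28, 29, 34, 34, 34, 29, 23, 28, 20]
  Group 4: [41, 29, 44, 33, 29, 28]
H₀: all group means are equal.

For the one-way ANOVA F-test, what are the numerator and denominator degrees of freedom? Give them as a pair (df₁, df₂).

degrees of freedom = [3, 32]

k = 4 groups, N = 36 total
df = (k−1, N−k) = (4−1, 36−4) = (3, 32)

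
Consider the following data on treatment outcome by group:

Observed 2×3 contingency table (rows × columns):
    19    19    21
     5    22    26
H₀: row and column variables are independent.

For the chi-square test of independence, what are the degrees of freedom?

df = (r−1)(c−1) = (2−1)·(3−1) = 2

degrees of freedom = 2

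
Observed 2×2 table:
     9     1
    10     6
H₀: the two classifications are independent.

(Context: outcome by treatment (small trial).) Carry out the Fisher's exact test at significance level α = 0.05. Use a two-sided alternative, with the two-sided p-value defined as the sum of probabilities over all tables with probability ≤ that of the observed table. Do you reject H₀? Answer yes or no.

reject H₀: no

Margins: r₁=10, r₂=16, c₁=19, c₂=7, n=26
p_obs = C(10,9)·C(16,10)/C(26,19); sum pmf over tables with pmf ≤ p_obs
p-value (two-sided) = 0.19039
At α=0.05: p ≥ α → fail to reject H₀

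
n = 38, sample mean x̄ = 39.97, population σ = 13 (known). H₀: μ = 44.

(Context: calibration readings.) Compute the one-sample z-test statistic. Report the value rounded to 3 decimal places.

test statistic = -1.911

SE = σ/√n = 13/√38 = 2.1089
z = (x̄−μ₀)/SE = (39.97−44)/2.1089 = -1.9110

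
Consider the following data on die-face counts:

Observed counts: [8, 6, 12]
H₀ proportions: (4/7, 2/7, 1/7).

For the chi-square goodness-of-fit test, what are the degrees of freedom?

degrees of freedom = 2

df = k − 1 = 3 − 1 = 2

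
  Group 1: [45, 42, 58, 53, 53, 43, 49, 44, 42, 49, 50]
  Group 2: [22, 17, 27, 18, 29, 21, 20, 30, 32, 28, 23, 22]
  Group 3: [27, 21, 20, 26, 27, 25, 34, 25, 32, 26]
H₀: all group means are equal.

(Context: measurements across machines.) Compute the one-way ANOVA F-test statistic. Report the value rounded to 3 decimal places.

Group means [48.00, 24.08, 26.30], grand mean 32.727
SSB = Σnᵢ(x̄ᵢ−x̄)² = 3875.529; SSW = ΣΣ(x−x̄ᵢ)² = 711.017
MSB = 3875.529/2 = 1937.7644; MSW = 711.017/30 = 23.7006
F = MSB/MSW = 81.7603
df = (2, 30)

test statistic = 81.760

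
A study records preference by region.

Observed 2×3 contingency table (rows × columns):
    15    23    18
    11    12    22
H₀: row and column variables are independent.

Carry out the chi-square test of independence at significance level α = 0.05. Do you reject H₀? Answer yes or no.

Row totals [56, 45], col totals [26, 35, 40], n=101
χ² = (15−14.42)²/14.42 + (23−19.41)²/19.41 + (18−22.18)²/22.18 + (11−11.58)²/11.58 + (12−15.59)²/15.59 + (22−17.82)²/17.82 = 3.3138
df = 2
p-value (upper-tail) = 0.19073
At α=0.05: p ≥ α → fail to reject H₀

reject H₀: no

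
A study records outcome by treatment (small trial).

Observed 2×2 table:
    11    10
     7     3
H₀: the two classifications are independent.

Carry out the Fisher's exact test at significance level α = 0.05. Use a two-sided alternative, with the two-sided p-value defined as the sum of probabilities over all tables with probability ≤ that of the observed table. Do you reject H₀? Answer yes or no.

Margins: r₁=21, r₂=10, c₁=18, c₂=13, n=31
p_obs = C(21,11)·C(10,7)/C(31,18); sum pmf over tables with pmf ≤ p_obs
p-value (two-sided) = 0.45211
At α=0.05: p ≥ α → fail to reject H₀

reject H₀: no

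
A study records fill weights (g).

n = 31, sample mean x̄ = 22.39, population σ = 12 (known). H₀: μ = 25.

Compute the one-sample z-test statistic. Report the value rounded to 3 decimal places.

test statistic = -1.211

SE = σ/√n = 12/√31 = 2.1553
z = (x̄−μ₀)/SE = (22.39−25)/2.1553 = -1.2110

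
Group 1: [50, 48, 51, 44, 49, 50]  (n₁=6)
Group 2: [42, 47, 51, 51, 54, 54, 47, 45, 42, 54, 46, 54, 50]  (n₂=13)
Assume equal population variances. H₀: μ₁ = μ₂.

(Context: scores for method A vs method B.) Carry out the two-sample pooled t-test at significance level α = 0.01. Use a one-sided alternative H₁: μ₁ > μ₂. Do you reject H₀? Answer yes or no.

reject H₀: no

x̄₁=48.667, s₁=2.503, n₁=6
x̄₂=49.000, s₂=4.472, n₂=13
s_p² = [5·2.503² + 12·4.472²]/17 = 15.9608
SE = √(s_p²·(1/6+1/13)) = 1.9718
t = (48.667−49.000)/1.9718 = -0.1691
df = 17
p-value (one-sided, H₁ greater) = 0.56612
At α=0.01: p ≥ α → fail to reject H₀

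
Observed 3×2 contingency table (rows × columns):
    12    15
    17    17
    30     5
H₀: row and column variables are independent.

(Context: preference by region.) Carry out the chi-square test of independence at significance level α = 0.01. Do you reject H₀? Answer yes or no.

reject H₀: yes

Row totals [27, 34, 35], col totals [59, 37], n=96
χ² = (12−16.59)²/16.59 + (15−10.41)²/10.41 + (17−20.90)²/20.90 + (17−13.10)²/13.10 + (30−21.51)²/21.51 + (5−13.49)²/13.49 = 13.8776
df = 2
p-value (upper-tail) = 0.00097
At α=0.01: p < α → reject H₀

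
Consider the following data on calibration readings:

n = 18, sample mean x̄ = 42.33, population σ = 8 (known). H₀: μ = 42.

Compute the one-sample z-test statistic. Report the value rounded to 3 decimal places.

SE = σ/√n = 8/√18 = 1.8856
z = (x̄−μ₀)/SE = (42.33−42)/1.8856 = 0.1750

test statistic = 0.175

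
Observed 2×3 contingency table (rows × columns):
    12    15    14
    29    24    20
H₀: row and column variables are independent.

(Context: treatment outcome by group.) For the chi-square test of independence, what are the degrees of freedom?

df = (r−1)(c−1) = (2−1)·(3−1) = 2

degrees of freedom = 2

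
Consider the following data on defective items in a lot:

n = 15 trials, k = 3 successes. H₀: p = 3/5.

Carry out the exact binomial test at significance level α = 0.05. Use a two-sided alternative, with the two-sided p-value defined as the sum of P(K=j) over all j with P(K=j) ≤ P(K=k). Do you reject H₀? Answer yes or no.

reject H₀: yes

Exact binomial: n=15, k=3, p₀=3/5=0.6000
P(X=j) = C(n,j)·p₀^j·(1−p₀)^(n−j); p = Σ P(X=j) over j with P(X=j) ≤ P(X=3)
p-value (two-sided) = 0.00240
At α=0.05: p < α → reject H₀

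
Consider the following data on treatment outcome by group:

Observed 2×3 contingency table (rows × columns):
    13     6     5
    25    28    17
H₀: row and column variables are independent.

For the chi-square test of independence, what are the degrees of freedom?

df = (r−1)(c−1) = (2−1)·(3−1) = 2

degrees of freedom = 2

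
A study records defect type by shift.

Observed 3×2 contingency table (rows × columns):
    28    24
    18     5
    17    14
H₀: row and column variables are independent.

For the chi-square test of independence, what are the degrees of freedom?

degrees of freedom = 2

df = (r−1)(c−1) = (3−1)·(2−1) = 2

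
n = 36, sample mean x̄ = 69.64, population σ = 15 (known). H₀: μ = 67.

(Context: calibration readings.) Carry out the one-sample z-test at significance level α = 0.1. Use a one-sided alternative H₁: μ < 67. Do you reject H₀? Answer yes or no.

SE = σ/√n = 15/√36 = 2.5000
z = (x̄−μ₀)/SE = (69.64−67)/2.5000 = 1.0560
p-value (one-sided, H₁ less) = 0.85452
At α=0.1: p ≥ α → fail to reject H₀

reject H₀: no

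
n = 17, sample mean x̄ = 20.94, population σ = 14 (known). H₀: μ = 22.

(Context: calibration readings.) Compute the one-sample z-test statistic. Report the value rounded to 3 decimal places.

test statistic = -0.312

SE = σ/√n = 14/√17 = 3.3955
z = (x̄−μ₀)/SE = (20.94−22)/3.3955 = -0.3122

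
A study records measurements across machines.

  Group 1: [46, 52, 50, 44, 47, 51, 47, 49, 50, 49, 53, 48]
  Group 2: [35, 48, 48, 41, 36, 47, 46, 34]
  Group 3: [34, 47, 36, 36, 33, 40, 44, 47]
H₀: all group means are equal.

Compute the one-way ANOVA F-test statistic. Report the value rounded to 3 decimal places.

Group means [48.83, 41.88, 39.62], grand mean 44.214
SSB = Σnᵢ(x̄ᵢ−x̄)² = 468.298; SSW = ΣΣ(x−x̄ᵢ)² = 566.417
MSB = 468.298/2 = 234.1488; MSW = 566.417/25 = 22.6567
F = MSB/MSW = 10.3347
df = (2, 25)

test statistic = 10.335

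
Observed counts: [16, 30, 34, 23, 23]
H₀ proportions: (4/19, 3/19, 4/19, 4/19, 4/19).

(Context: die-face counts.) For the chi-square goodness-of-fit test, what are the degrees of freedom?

df = k − 1 = 5 − 1 = 4

degrees of freedom = 4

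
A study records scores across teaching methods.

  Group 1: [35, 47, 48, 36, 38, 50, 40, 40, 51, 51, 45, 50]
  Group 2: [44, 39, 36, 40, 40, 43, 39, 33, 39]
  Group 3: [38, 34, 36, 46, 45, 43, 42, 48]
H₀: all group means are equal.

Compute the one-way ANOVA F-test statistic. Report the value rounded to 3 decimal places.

Group means [44.25, 39.22, 41.50], grand mean 41.931
SSB = Σnᵢ(x̄ᵢ−x̄)² = 132.057; SSW = ΣΣ(x−x̄ᵢ)² = 671.806
MSB = 132.057/2 = 66.0283; MSW = 671.806/26 = 25.8387
F = MSB/MSW = 2.5554
df = (2, 26)

test statistic = 2.555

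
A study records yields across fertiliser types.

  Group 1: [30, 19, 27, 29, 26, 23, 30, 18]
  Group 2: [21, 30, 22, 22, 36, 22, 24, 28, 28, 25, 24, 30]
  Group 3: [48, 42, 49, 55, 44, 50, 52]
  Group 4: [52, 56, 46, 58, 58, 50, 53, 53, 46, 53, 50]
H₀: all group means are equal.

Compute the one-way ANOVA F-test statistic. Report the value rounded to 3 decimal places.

test statistic = 102.053

Group means [25.25, 26.00, 48.57, 52.27], grand mean 37.605
SSB = Σnᵢ(x̄ᵢ−x̄)² = 6045.683; SSW = ΣΣ(x−x̄ᵢ)² = 671.396
MSB = 6045.683/3 = 2015.2276; MSW = 671.396/34 = 19.7469
F = MSB/MSW = 102.0526
df = (3, 34)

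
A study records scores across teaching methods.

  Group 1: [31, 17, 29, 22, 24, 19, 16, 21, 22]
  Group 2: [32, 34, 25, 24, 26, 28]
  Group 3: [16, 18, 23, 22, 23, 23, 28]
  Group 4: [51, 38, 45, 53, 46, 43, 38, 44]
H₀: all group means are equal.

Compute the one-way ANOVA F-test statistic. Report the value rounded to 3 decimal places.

test statistic = 41.026

Group means [22.33, 28.17, 21.86, 44.75], grand mean 29.367
SSB = Σnᵢ(x̄ᵢ−x̄)² = 2741.776; SSW = ΣΣ(x−x̄ᵢ)² = 579.190
MSB = 2741.776/3 = 913.9254; MSW = 579.190/26 = 22.2766
F = MSB/MSW = 41.0263
df = (3, 26)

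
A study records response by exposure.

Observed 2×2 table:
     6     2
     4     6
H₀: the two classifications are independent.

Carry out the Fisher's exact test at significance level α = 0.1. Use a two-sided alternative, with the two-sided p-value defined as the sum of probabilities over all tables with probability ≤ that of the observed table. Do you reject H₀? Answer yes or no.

reject H₀: no

Margins: r₁=8, r₂=10, c₁=10, c₂=8, n=18
p_obs = C(8,6)·C(10,4)/C(18,10); sum pmf over tables with pmf ≤ p_obs
p-value (two-sided) = 0.18799
At α=0.1: p ≥ α → fail to reject H₀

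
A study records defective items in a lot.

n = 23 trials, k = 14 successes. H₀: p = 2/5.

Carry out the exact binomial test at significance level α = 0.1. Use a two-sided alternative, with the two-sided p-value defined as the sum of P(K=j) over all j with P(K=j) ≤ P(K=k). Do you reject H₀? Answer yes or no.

Exact binomial: n=23, k=14, p₀=2/5=0.4000
P(X=j) = C(n,j)·p₀^j·(1−p₀)^(n−j); p = Σ P(X=j) over j with P(X=j) ≤ P(X=14)
p-value (two-sided) = 0.05390
At α=0.1: p < α → reject H₀

reject H₀: yes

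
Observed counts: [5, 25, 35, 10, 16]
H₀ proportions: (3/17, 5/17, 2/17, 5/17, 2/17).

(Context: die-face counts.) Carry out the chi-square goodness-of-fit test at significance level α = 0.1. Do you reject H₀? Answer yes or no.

n = 91; E_i = n·p_i = [16.06, 26.76, 10.71, 26.76, 10.71]
χ² = (5−16.06)²/16.06 + (25−26.76)²/26.76 + (35−10.71)²/10.71 + (10−26.76)²/26.76 + (16−10.71)²/10.71 = 75.9799
df = 4
p-value (upper-tail) = 0.00000
At α=0.1: p < α → reject H₀

reject H₀: yes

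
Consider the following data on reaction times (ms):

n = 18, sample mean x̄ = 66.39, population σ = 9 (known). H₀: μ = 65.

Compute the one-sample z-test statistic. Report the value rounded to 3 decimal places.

test statistic = 0.655

SE = σ/√n = 9/√18 = 2.1213
z = (x̄−μ₀)/SE = (66.39−65)/2.1213 = 0.6553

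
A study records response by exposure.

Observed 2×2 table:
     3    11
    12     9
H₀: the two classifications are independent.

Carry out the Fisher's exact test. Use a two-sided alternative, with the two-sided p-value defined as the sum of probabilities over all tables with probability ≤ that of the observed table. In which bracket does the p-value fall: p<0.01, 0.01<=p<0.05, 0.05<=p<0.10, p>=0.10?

p-value bracket: 0.01<=p<0.05

Margins: r₁=14, r₂=21, c₁=15, c₂=20, n=35
p_obs = C(14,3)·C(21,12)/C(35,15); sum pmf over tables with pmf ≤ p_obs
p-value (two-sided) = 0.04614
→ bracket: 0.01<=p<0.05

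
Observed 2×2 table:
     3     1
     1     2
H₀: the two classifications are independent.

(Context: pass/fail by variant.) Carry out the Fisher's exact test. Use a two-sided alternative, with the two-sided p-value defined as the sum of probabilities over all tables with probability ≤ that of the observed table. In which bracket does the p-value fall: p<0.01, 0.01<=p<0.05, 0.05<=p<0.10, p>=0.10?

Margins: r₁=4, r₂=3, c₁=4, c₂=3, n=7
p_obs = C(4,3)·C(3,1)/C(7,4); sum pmf over tables with pmf ≤ p_obs
p-value (two-sided) = 0.48571
→ bracket: p>=0.10

p-value bracket: p>=0.10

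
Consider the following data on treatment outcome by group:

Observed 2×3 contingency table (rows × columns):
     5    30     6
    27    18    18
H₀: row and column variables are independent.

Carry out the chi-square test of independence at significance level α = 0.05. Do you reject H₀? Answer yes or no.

Row totals [41, 63], col totals [32, 48, 24], n=104
χ² = (5−12.62)²/12.62 + (30−18.92)²/18.92 + (6−9.46)²/9.46 + (27−19.38)²/19.38 + (18−29.08)²/29.08 + (18−14.54)²/14.54 = 20.3833
df = 2
p-value (upper-tail) = 0.00004
At α=0.05: p < α → reject H₀

reject H₀: yes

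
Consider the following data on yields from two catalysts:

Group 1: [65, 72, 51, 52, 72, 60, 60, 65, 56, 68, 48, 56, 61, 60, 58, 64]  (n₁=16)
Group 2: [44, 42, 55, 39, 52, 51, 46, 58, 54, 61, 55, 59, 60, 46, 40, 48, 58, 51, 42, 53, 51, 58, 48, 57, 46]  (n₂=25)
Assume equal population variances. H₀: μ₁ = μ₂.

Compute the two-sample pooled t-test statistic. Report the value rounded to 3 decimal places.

test statistic = 4.407

x̄₁=60.500, s₁=7.024, n₁=16
x̄₂=50.960, s₂=6.592, n₂=25
s_p² = [15·7.024² + 24·6.592²]/39 = 45.7169
SE = √(s_p²·(1/16+1/25)) = 2.1647
t = (60.500−50.960)/2.1647 = 4.4070
df = 39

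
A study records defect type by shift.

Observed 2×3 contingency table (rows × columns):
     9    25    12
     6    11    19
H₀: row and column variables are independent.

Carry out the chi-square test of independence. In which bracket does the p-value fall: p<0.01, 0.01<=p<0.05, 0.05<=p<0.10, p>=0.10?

p-value bracket: 0.01<=p<0.05

Row totals [46, 36], col totals [15, 36, 31], n=82
χ² = (9−8.41)²/8.41 + (25−20.20)²/20.20 + (12−17.39)²/17.39 + (6−6.59)²/6.59 + (11−15.80)²/15.80 + (19−13.61)²/13.61 = 6.5023
df = 2
p-value (upper-tail) = 0.03873
→ bracket: 0.01<=p<0.05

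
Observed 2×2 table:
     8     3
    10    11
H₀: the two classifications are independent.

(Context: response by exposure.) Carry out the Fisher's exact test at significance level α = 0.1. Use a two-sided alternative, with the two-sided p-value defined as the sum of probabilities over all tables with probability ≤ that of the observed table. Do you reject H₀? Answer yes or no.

Margins: r₁=11, r₂=21, c₁=18, c₂=14, n=32
p_obs = C(11,8)·C(21,10)/C(32,18); sum pmf over tables with pmf ≤ p_obs
p-value (two-sided) = 0.26564
At α=0.1: p ≥ α → fail to reject H₀

reject H₀: no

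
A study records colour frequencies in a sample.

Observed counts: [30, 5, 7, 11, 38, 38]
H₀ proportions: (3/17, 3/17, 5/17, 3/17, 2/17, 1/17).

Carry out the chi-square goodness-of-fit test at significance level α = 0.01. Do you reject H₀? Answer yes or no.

reject H₀: yes

n = 129; E_i = n·p_i = [22.76, 22.76, 37.94, 22.76, 15.18, 7.59]
χ² = (30−22.76)²/22.76 + (5−22.76)²/22.76 + (7−37.94)²/37.94 + (11−22.76)²/22.76 + (38−15.18)²/15.18 + (38−7.59)²/7.59 = 203.6817
df = 5
p-value (upper-tail) = 0.00000
At α=0.01: p < α → reject H₀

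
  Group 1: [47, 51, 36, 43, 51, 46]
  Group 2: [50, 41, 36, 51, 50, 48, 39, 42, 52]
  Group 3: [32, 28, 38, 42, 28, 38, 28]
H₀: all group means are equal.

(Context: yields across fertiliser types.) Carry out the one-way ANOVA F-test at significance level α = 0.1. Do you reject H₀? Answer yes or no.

Group means [45.67, 45.44, 33.43], grand mean 41.682
SSB = Σnᵢ(x̄ᵢ−x̄)² = 699.503; SSW = ΣΣ(x−x̄ᵢ)² = 649.270
MSB = 699.503/2 = 349.7514; MSW = 649.270/19 = 34.1721
F = MSB/MSW = 10.2350
df = (2, 19)
p-value (upper-tail) = 0.00096
At α=0.1: p < α → reject H₀

reject H₀: yes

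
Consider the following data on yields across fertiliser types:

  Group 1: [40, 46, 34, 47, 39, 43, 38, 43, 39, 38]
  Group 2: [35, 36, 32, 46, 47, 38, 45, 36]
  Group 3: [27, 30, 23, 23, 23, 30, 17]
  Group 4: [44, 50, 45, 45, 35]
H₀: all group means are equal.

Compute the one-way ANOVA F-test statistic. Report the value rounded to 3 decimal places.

test statistic = 20.400

Group means [40.70, 39.38, 24.71, 43.80], grand mean 37.133
SSB = Σnᵢ(x̄ᵢ−x̄)² = 1469.263; SSW = ΣΣ(x−x̄ᵢ)² = 624.204
MSB = 1469.263/3 = 489.7544; MSW = 624.204/26 = 24.0078
F = MSB/MSW = 20.3998
df = (3, 26)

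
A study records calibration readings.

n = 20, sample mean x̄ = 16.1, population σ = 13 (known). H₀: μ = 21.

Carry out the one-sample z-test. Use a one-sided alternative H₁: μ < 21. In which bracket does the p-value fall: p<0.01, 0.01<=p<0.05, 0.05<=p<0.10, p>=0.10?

SE = σ/√n = 13/√20 = 2.9069
z = (x̄−μ₀)/SE = (16.1−21)/2.9069 = -1.6857
p-value (one-sided, H₁ less) = 0.04593
→ bracket: 0.01<=p<0.05

p-value bracket: 0.01<=p<0.05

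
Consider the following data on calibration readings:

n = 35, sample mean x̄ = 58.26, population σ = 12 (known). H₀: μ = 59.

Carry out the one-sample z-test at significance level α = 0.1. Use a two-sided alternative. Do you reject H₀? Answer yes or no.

reject H₀: no

SE = σ/√n = 12/√35 = 2.0284
z = (x̄−μ₀)/SE = (58.26−59)/2.0284 = -0.3648
p-value (two-sided) = 0.71524
At α=0.1: p ≥ α → fail to reject H₀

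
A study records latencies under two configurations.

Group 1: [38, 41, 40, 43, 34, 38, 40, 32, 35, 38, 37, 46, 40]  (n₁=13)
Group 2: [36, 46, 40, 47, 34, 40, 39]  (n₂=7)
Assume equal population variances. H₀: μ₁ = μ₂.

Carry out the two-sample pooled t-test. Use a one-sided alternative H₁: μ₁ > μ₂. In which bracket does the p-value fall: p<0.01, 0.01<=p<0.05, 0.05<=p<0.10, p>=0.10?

p-value bracket: p>=0.10

x̄₁=38.615, s₁=3.731, n₁=13
x̄₂=40.286, s₂=4.786, n₂=7
s_p² = [12·3.731² + 6·4.786²]/18 = 16.9170
SE = √(s_p²·(1/13+1/7)) = 1.9282
t = (38.615−40.286)/1.9282 = -0.8663
df = 18
p-value (one-sided, H₁ greater) = 0.80113
→ bracket: p>=0.10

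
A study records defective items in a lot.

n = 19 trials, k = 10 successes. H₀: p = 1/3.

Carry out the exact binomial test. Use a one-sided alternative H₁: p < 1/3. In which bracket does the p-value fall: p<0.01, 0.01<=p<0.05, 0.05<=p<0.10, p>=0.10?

p-value bracket: p>=0.10

Exact binomial: n=19, k=10, p₀=1/3=0.3333
P(X≤10) from Σ C(n,i)·p₀^i·(1−p₀)^(n−i)
p-value (one-sided, H₁ less) = 0.97593
→ bracket: p>=0.10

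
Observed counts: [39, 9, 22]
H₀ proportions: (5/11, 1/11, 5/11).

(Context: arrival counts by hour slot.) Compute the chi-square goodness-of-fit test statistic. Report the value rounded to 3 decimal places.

n = 70; E_i = n·p_i = [31.82, 6.36, 31.82]
χ² = (39−31.82)²/31.82 + (9−6.36)²/6.36 + (22−31.82)²/31.82 = 5.7429
df = 2

test statistic = 5.743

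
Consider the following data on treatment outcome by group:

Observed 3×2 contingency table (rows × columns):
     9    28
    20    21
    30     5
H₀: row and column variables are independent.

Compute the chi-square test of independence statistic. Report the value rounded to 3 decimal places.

test statistic = 27.471

Row totals [37, 41, 35], col totals [59, 54], n=113
χ² = (9−19.32)²/19.32 + (28−17.68)²/17.68 + (20−21.41)²/21.41 + (21−19.59)²/19.59 + (30−18.27)²/18.27 + (5−16.73)²/16.73 = 27.4708
df = 2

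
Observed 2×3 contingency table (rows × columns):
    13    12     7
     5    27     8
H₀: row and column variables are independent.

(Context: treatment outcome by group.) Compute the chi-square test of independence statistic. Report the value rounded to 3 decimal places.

test statistic = 8.609

Row totals [32, 40], col totals [18, 39, 15], n=72
χ² = (13−8.00)²/8.00 + (12−17.33)²/17.33 + (7−6.67)²/6.67 + (5−10.00)²/10.00 + (27−21.67)²/21.67 + (8−8.33)²/8.33 = 8.6088
df = 2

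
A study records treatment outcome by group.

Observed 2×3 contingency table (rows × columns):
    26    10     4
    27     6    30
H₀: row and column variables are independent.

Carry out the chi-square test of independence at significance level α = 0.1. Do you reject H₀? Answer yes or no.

Row totals [40, 63], col totals [53, 16, 34], n=103
χ² = (26−20.58)²/20.58 + (10−6.21)²/6.21 + (4−13.20)²/13.20 + (27−32.42)²/32.42 + (6−9.79)²/9.79 + (30−20.80)²/20.80 = 16.5927
df = 2
p-value (upper-tail) = 0.00025
At α=0.1: p < α → reject H₀

reject H₀: yes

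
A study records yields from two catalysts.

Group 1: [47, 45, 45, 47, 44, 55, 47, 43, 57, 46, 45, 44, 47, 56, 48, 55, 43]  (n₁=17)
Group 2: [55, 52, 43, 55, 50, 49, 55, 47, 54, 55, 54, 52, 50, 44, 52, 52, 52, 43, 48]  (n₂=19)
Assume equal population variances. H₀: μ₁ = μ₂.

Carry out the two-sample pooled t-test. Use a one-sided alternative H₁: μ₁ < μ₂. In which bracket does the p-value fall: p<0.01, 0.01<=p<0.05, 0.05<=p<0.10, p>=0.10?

x̄₁=47.882, s₁=4.742, n₁=17
x̄₂=50.632, s₂=4.031, n₂=19
s_p² = [16·4.742² + 18·4.031²]/34 = 19.1819
SE = √(s_p²·(1/17+1/19)) = 1.4622
t = (47.882−50.632)/1.4622 = -1.8802
df = 34
p-value (one-sided, H₁ less) = 0.03433
→ bracket: 0.01<=p<0.05

p-value bracket: 0.01<=p<0.05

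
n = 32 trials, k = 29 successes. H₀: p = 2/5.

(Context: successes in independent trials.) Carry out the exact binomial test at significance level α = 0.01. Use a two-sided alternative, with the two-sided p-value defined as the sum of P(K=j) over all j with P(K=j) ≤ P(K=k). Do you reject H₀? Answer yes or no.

reject H₀: yes

Exact binomial: n=32, k=29, p₀=2/5=0.4000
P(X=j) = C(n,j)·p₀^j·(1−p₀)^(n−j); p = Σ P(X=j) over j with P(X=j) ≤ P(X=29)
p-value (two-sided) = 0.00000
At α=0.01: p < α → reject H₀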